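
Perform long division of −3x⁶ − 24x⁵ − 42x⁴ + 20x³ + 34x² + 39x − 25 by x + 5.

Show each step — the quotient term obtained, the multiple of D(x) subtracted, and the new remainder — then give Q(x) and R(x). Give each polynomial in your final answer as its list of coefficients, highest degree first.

Q = [-3, -9, 3, 5, 9, -6]; R = [5]

Step 1: lead(−3x⁶ − 24x⁵ − 42x⁴ + 20x³ + 34x² + 39x − 25) ÷ lead(D) = −3x⁶ ÷ x = −3x⁵. Subtract (−3x⁵)·D = −3x⁶ − 15x⁵. Remainder: −9x⁵ − 42x⁴ + 20x³ + 34x² + 39x − 25.
Step 2: lead(−9x⁵ − 42x⁴ + 20x³ + 34x² + 39x − 25) ÷ lead(D) = −9x⁵ ÷ x = −9x⁴. Subtract (−9x⁴)·D = −9x⁵ − 45x⁴. Remainder: 3x⁴ + 20x³ + 34x² + 39x − 25.
Step 3: lead(3x⁴ + 20x³ + 34x² + 39x − 25) ÷ lead(D) = 3x⁴ ÷ x = 3x³. Subtract (3x³)·D = 3x⁴ + 15x³. Remainder: 5x³ + 34x² + 39x − 25.
Step 4: lead(5x³ + 34x² + 39x − 25) ÷ lead(D) = 5x³ ÷ x = 5x². Subtract (5x²)·D = 5x³ + 25x². Remainder: 9x² + 39x − 25.
Step 5: lead(9x² + 39x − 25) ÷ lead(D) = 9x² ÷ x = 9x. Subtract (9x)·D = 9x² + 45x. Remainder: −6x − 25.
Step 6: lead(−6x − 25) ÷ lead(D) = −6x ÷ x = −6. Subtract (−6)·D = −6x − 30. Remainder: 5.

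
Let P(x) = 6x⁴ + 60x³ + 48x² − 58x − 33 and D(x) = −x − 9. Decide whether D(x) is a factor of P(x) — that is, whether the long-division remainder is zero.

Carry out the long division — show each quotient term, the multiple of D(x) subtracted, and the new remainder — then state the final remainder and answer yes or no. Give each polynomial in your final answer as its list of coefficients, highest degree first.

R = [3], so D(x) is not a factor of P(x). no

Step 1: lead(6x⁴ + 60x³ + 48x² − 58x − 33) ÷ lead(D) = 6x⁴ ÷ −x = −6x³. Subtract (−6x³)·D = 6x⁴ + 54x³. Remainder: 6x³ + 48x² − 58x − 33.
Step 2: lead(6x³ + 48x² − 58x − 33) ÷ lead(D) = 6x³ ÷ −x = −6x². Subtract (−6x²)·D = 6x³ + 54x². Remainder: −6x² − 58x − 33.
Step 3: lead(−6x² − 58x − 33) ÷ lead(D) = −6x² ÷ −x = 6x. Subtract (6x)·D = −6x² − 54x. Remainder: −4x − 33.
Step 4: lead(−4x − 33) ÷ lead(D) = −4x ÷ −x = 4. Subtract (4)·D = −4x − 36. Remainder: 3.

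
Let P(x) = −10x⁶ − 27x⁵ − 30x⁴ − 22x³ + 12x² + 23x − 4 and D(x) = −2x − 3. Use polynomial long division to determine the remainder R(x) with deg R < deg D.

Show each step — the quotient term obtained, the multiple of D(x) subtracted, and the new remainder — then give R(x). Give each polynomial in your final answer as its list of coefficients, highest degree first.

R = [2]

Step 1: lead(−10x⁶ − 27x⁵ − 30x⁴ − 22x³ + 12x² + 23x − 4) ÷ lead(D) = −10x⁶ ÷ −2x = 5x⁵. Subtract (5x⁵)·D = −10x⁶ − 15x⁵. Remainder: −12x⁵ − 30x⁴ − 22x³ + 12x² + 23x − 4.
Step 2: lead(−12x⁵ − 30x⁴ − 22x³ + 12x² + 23x − 4) ÷ lead(D) = −12x⁵ ÷ −2x = 6x⁴. Subtract (6x⁴)·D = −12x⁵ − 18x⁴. Remainder: −12x⁴ − 22x³ + 12x² + 23x − 4.
Step 3: lead(−12x⁴ − 22x³ + 12x² + 23x − 4) ÷ lead(D) = −12x⁴ ÷ −2x = 6x³. Subtract (6x³)·D = −12x⁴ − 18x³. Remainder: −4x³ + 12x² + 23x − 4.
Step 4: lead(−4x³ + 12x² + 23x − 4) ÷ lead(D) = −4x³ ÷ −2x = 2x². Subtract (2x²)·D = −4x³ − 6x². Remainder: 18x² + 23x − 4.
Step 5: lead(18x² + 23x − 4) ÷ lead(D) = 18x² ÷ −2x = −9x. Subtract (−9x)·D = 18x² + 27x. Remainder: −4x − 4.
Step 6: lead(−4x − 4) ÷ lead(D) = −4x ÷ −2x = 2. Subtract (2)·D = −4x − 6. Remainder: 2.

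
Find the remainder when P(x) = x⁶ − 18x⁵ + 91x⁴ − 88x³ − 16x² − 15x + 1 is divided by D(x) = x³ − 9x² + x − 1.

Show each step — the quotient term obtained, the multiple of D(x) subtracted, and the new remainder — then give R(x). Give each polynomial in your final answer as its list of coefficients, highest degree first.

R = [-7, -9, 4]

Step 1: lead(x⁶ − 18x⁵ + 91x⁴ − 88x³ − 16x² − 15x + 1) ÷ lead(D) = x⁶ ÷ x³ = x³. Subtract (x³)·D = x⁶ − 9x⁵ + x⁴ − x³. Remainder: −9x⁵ + 90x⁴ − 87x³ − 16x² − 15x + 1.
Step 2: lead(−9x⁵ + 90x⁴ − 87x³ − 16x² − 15x + 1) ÷ lead(D) = −9x⁵ ÷ x³ = −9x². Subtract (−9x²)·D = −9x⁵ + 81x⁴ − 9x³ + 9x². Remainder: 9x⁴ − 78x³ − 25x² − 15x + 1.
Step 3: lead(9x⁴ − 78x³ − 25x² − 15x + 1) ÷ lead(D) = 9x⁴ ÷ x³ = 9x. Subtract (9x)·D = 9x⁴ − 81x³ + 9x² − 9x. Remainder: 3x³ − 34x² − 6x + 1.
Step 4: lead(3x³ − 34x² − 6x + 1) ÷ lead(D) = 3x³ ÷ x³ = 3. Subtract (3)·D = 3x³ − 27x² + 3x − 3. Remainder: −7x² − 9x + 4.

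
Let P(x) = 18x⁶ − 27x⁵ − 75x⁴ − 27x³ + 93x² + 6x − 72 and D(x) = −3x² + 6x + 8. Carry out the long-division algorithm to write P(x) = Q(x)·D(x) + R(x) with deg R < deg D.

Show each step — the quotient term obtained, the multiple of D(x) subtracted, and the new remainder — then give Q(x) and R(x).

Step 1: lead(18x⁶ − 27x⁵ − 75x⁴ − 27x³ + 93x² + 6x − 72) ÷ lead(D) = 18x⁶ ÷ −3x² = −6x⁴. Subtract (−6x⁴)·D = 18x⁶ − 36x⁵ − 48x⁴. Remainder: 9x⁵ − 27x⁴ − 27x³ + 93x² + 6x − 72.
Step 2: lead(9x⁵ − 27x⁴ − 27x³ + 93x² + 6x − 72) ÷ lead(D) = 9x⁵ ÷ −3x² = −3x³. Subtract (−3x³)·D = 9x⁵ − 18x⁴ − 24x³. Remainder: −9x⁴ − 3x³ + 93x² + 6x − 72.
Step 3: lead(−9x⁴ − 3x³ + 93x² + 6x − 72) ÷ lead(D) = −9x⁴ ÷ −3x² = 3x². Subtract (3x²)·D = −9x⁴ + 18x³ + 24x². Remainder: −21x³ + 69x² + 6x − 72.
Step 4: lead(−21x³ + 69x² + 6x − 72) ÷ lead(D) = −21x³ ÷ −3x² = 7x. Subtract (7x)·D = −21x³ + 42x² + 56x. Remainder: 27x² − 50x − 72.
Step 5: lead(27x² − 50x − 72) ÷ lead(D) = 27x² ÷ −3x² = −9. Subtract (−9)·D = 27x² − 54x − 72. Remainder: 4x.

Q(x) = −6x⁴ − 3x³ + 3x² + 7x − 9; R(x) = 4x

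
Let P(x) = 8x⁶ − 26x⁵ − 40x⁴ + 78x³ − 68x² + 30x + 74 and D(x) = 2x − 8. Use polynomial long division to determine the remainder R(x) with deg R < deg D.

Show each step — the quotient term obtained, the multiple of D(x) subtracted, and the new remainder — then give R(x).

Step 1: lead(8x⁶ − 26x⁵ − 40x⁴ + 78x³ − 68x² + 30x + 74) ÷ lead(D) = 8x⁶ ÷ 2x = 4x⁵. Subtract (4x⁵)·D = 8x⁶ − 32x⁵. Remainder: 6x⁵ − 40x⁴ + 78x³ − 68x² + 30x + 74.
Step 2: lead(6x⁵ − 40x⁴ + 78x³ − 68x² + 30x + 74) ÷ lead(D) = 6x⁵ ÷ 2x = 3x⁴. Subtract (3x⁴)·D = 6x⁵ − 24x⁴. Remainder: −16x⁴ + 78x³ − 68x² + 30x + 74.
Step 3: lead(−16x⁴ + 78x³ − 68x² + 30x + 74) ÷ lead(D) = −16x⁴ ÷ 2x = −8x³. Subtract (−8x³)·D = −16x⁴ + 64x³. Remainder: 14x³ − 68x² + 30x + 74.
Step 4: lead(14x³ − 68x² + 30x + 74) ÷ lead(D) = 14x³ ÷ 2x = 7x². Subtract (7x²)·D = 14x³ − 56x². Remainder: −12x² + 30x + 74.
Step 5: lead(−12x² + 30x + 74) ÷ lead(D) = −12x² ÷ 2x = −6x. Subtract (−6x)·D = −12x² + 48x. Remainder: −18x + 74.
Step 6: lead(−18x + 74) ÷ lead(D) = −18x ÷ 2x = −9. Subtract (−9)·D = −18x + 72. Remainder: 2.

R(x) = 2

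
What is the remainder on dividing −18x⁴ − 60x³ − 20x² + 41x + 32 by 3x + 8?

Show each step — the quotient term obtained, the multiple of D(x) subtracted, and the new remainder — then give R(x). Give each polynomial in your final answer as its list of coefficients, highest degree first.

R = [8]

Step 1: lead(−18x⁴ − 60x³ − 20x² + 41x + 32) ÷ lead(D) = −18x⁴ ÷ 3x = −6x³. Subtract (−6x³)·D = −18x⁴ − 48x³. Remainder: −12x³ − 20x² + 41x + 32.
Step 2: lead(−12x³ − 20x² + 41x + 32) ÷ lead(D) = −12x³ ÷ 3x = −4x². Subtract (−4x²)·D = −12x³ − 32x². Remainder: 12x² + 41x + 32.
Step 3: lead(12x² + 41x + 32) ÷ lead(D) = 12x² ÷ 3x = 4x. Subtract (4x)·D = 12x² + 32x. Remainder: 9x + 32.
Step 4: lead(9x + 32) ÷ lead(D) = 9x ÷ 3x = 3. Subtract (3)·D = 9x + 24. Remainder: 8.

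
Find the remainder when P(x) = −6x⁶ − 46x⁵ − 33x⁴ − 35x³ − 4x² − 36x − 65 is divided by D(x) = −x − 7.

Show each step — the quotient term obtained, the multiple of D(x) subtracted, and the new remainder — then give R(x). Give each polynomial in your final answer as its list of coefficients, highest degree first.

R = [-9]

Step 1: lead(−6x⁶ − 46x⁵ − 33x⁴ − 35x³ − 4x² − 36x − 65) ÷ lead(D) = −6x⁶ ÷ −x = 6x⁵. Subtract (6x⁵)·D = −6x⁶ − 42x⁵. Remainder: −4x⁵ − 33x⁴ − 35x³ − 4x² − 36x − 65.
Step 2: lead(−4x⁵ − 33x⁴ − 35x³ − 4x² − 36x − 65) ÷ lead(D) = −4x⁵ ÷ −x = 4x⁴. Subtract (4x⁴)·D = −4x⁵ − 28x⁴. Remainder: −5x⁴ − 35x³ − 4x² − 36x − 65.
Step 3: lead(−5x⁴ − 35x³ − 4x² − 36x − 65) ÷ lead(D) = −5x⁴ ÷ −x = 5x³. Subtract (5x³)·D = −5x⁴ − 35x³. Remainder: −4x² − 36x − 65.
Step 4: lead(−4x² − 36x − 65) ÷ lead(D) = −4x² ÷ −x = 4x. Subtract (4x)·D = −4x² − 28x. Remainder: −8x − 65.
Step 5: lead(−8x − 65) ÷ lead(D) = −8x ÷ −x = 8. Subtract (8)·D = −8x − 56. Remainder: −9.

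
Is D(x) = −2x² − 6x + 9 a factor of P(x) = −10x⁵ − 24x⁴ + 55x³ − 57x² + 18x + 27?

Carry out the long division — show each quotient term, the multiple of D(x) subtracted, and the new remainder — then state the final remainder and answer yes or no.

R(x) = 0, so D(x) is a factor of P(x). yes

Step 1: lead(−10x⁵ − 24x⁴ + 55x³ − 57x² + 18x + 27) ÷ lead(D) = −10x⁵ ÷ −2x² = 5x³. Subtract (5x³)·D = −10x⁵ − 30x⁴ + 45x³. Remainder: 6x⁴ + 10x³ − 57x² + 18x + 27.
Step 2: lead(6x⁴ + 10x³ − 57x² + 18x + 27) ÷ lead(D) = 6x⁴ ÷ −2x² = −3x². Subtract (−3x²)·D = 6x⁴ + 18x³ − 27x². Remainder: −8x³ − 30x² + 18x + 27.
Step 3: lead(−8x³ − 30x² + 18x + 27) ÷ lead(D) = −8x³ ÷ −2x² = 4x. Subtract (4x)·D = −8x³ − 24x² + 36x. Remainder: −6x² − 18x + 27.
Step 4: lead(−6x² − 18x + 27) ÷ lead(D) = −6x² ÷ −2x² = 3. Subtract (3)·D = −6x² − 18x + 27. Remainder: 0.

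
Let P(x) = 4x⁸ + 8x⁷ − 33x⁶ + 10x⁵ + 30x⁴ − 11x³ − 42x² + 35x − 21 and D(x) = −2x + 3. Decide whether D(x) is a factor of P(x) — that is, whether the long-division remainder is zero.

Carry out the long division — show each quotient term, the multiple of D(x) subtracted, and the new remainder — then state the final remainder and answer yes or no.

R(x) = −9, so D(x) is not a factor of P(x). no

Step 1: lead(4x⁸ + 8x⁷ − 33x⁶ + 10x⁵ + 30x⁴ − 11x³ − 42x² + 35x − 21) ÷ lead(D) = 4x⁸ ÷ −2x = −2x⁷. Subtract (−2x⁷)·D = 4x⁸ − 6x⁷. Remainder: 14x⁷ − 33x⁶ + 10x⁵ + 30x⁴ − 11x³ − 42x² + 35x − 21.
Step 2: lead(14x⁷ − 33x⁶ + 10x⁵ + 30x⁴ − 11x³ − 42x² + 35x − 21) ÷ lead(D) = 14x⁷ ÷ −2x = −7x⁶. Subtract (−7x⁶)·D = 14x⁷ − 21x⁶. Remainder: −12x⁶ + 10x⁵ + 30x⁴ − 11x³ − 42x² + 35x − 21.
Step 3: lead(−12x⁶ + 10x⁵ + 30x⁴ − 11x³ − 42x² + 35x − 21) ÷ lead(D) = −12x⁶ ÷ −2x = 6x⁵. Subtract (6x⁵)·D = −12x⁶ + 18x⁵. Remainder: −8x⁵ + 30x⁴ − 11x³ − 42x² + 35x − 21.
Step 4: lead(−8x⁵ + 30x⁴ − 11x³ − 42x² + 35x − 21) ÷ lead(D) = −8x⁵ ÷ −2x = 4x⁴. Subtract (4x⁴)·D = −8x⁵ + 12x⁴. Remainder: 18x⁴ − 11x³ − 42x² + 35x − 21.
Step 5: lead(18x⁴ − 11x³ − 42x² + 35x − 21) ÷ lead(D) = 18x⁴ ÷ −2x = −9x³. Subtract (−9x³)·D = 18x⁴ − 27x³. Remainder: 16x³ − 42x² + 35x − 21.
Step 6: lead(16x³ − 42x² + 35x − 21) ÷ lead(D) = 16x³ ÷ −2x = −8x². Subtract (−8x²)·D = 16x³ − 24x². Remainder: −18x² + 35x − 21.
Step 7: lead(−18x² + 35x − 21) ÷ lead(D) = −18x² ÷ −2x = 9x. Subtract (9x)·D = −18x² + 27x. Remainder: 8x − 21.
Step 8: lead(8x − 21) ÷ lead(D) = 8x ÷ −2x = −4. Subtract (−4)·D = 8x − 12. Remainder: −9.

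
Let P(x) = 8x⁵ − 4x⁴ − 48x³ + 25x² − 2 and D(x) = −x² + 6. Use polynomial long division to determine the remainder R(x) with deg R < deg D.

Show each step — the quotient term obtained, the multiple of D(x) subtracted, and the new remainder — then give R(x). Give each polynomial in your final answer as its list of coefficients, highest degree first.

R = [4]

Step 1: lead(8x⁵ − 4x⁴ − 48x³ + 25x² − 2) ÷ lead(D) = 8x⁵ ÷ −x² = −8x³. Subtract (−8x³)·D = 8x⁵ − 48x³. Remainder: −4x⁴ + 25x² − 2.
Step 2: lead(−4x⁴ + 25x² − 2) ÷ lead(D) = −4x⁴ ÷ −x² = 4x². Subtract (4x²)·D = −4x⁴ + 24x². Remainder: x² − 2.
Step 3: lead(x² − 2) ÷ lead(D) = x² ÷ −x² = −1. Subtract (−1)·D = x² − 6. Remainder: 4.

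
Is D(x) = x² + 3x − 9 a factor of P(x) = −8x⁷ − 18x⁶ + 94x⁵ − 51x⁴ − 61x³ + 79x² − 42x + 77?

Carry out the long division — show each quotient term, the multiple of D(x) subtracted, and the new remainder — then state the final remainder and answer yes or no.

Step 1: lead(−8x⁷ − 18x⁶ + 94x⁵ − 51x⁴ − 61x³ + 79x² − 42x + 77) ÷ lead(D) = −8x⁷ ÷ x² = −8x⁵. Subtract (−8x⁵)·D = −8x⁷ − 24x⁶ + 72x⁵. Remainder: 6x⁶ + 22x⁵ − 51x⁴ − 61x³ + 79x² − 42x + 77.
Step 2: lead(6x⁶ + 22x⁵ − 51x⁴ − 61x³ + 79x² − 42x + 77) ÷ lead(D) = 6x⁶ ÷ x² = 6x⁴. Subtract (6x⁴)·D = 6x⁶ + 18x⁵ − 54x⁴. Remainder: 4x⁵ + 3x⁴ − 61x³ + 79x² − 42x + 77.
Step 3: lead(4x⁵ + 3x⁴ − 61x³ + 79x² − 42x + 77) ÷ lead(D) = 4x⁵ ÷ x² = 4x³. Subtract (4x³)·D = 4x⁵ + 12x⁴ − 36x³. Remainder: −9x⁴ − 25x³ + 79x² − 42x + 77.
Step 4: lead(−9x⁴ − 25x³ + 79x² − 42x + 77) ÷ lead(D) = −9x⁴ ÷ x² = −9x². Subtract (−9x²)·D = −9x⁴ − 27x³ + 81x². Remainder: 2x³ − 2x² − 42x + 77.
Step 5: lead(2x³ − 2x² − 42x + 77) ÷ lead(D) = 2x³ ÷ x² = 2x. Subtract (2x)·D = 2x³ + 6x² − 18x. Remainder: −8x² − 24x + 77.
Step 6: lead(−8x² − 24x + 77) ÷ lead(D) = −8x² ÷ x² = −8. Subtract (−8)·D = −8x² − 24x + 72. Remainder: 5.

R(x) = 5, so D(x) is not a factor of P(x). no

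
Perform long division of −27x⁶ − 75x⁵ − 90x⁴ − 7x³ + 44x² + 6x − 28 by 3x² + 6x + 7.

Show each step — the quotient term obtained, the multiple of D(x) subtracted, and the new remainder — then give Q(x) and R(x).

Step 1: lead(−27x⁶ − 75x⁵ − 90x⁴ − 7x³ + 44x² + 6x − 28) ÷ lead(D) = −27x⁶ ÷ 3x² = −9x⁴. Subtract (−9x⁴)·D = −27x⁶ − 54x⁵ − 63x⁴. Remainder: −21x⁵ − 27x⁴ − 7x³ + 44x² + 6x − 28.
Step 2: lead(−21x⁵ − 27x⁴ − 7x³ + 44x² + 6x − 28) ÷ lead(D) = −21x⁵ ÷ 3x² = −7x³. Subtract (−7x³)·D = −21x⁵ − 42x⁴ − 49x³. Remainder: 15x⁴ + 42x³ + 44x² + 6x − 28.
Step 3: lead(15x⁴ + 42x³ + 44x² + 6x − 28) ÷ lead(D) = 15x⁴ ÷ 3x² = 5x². Subtract (5x²)·D = 15x⁴ + 30x³ + 35x². Remainder: 12x³ + 9x² + 6x − 28.
Step 4: lead(12x³ + 9x² + 6x − 28) ÷ lead(D) = 12x³ ÷ 3x² = 4x. Subtract (4x)·D = 12x³ + 24x² + 28x. Remainder: −15x² − 22x − 28.
Step 5: lead(−15x² − 22x − 28) ÷ lead(D) = −15x² ÷ 3x² = −5. Subtract (−5)·D = −15x² − 30x − 35. Remainder: 8x + 7.

Q(x) = −9x⁴ − 7x³ + 5x² + 4x − 5; R(x) = 8x + 7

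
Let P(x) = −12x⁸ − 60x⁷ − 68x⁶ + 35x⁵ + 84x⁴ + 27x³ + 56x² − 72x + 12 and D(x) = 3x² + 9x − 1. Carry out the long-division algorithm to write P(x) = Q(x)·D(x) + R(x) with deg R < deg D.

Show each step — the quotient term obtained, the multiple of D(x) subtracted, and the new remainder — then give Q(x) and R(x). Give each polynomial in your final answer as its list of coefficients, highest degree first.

Q = [-4, -8, 0, 9, 1, 9, -8]; R = [9, 4]

Step 1: lead(−12x⁸ − 60x⁷ − 68x⁶ + 35x⁵ + 84x⁴ + 27x³ + 56x² − 72x + 12) ÷ lead(D) = −12x⁸ ÷ 3x² = −4x⁶. Subtract (−4x⁶)·D = −12x⁸ − 36x⁷ + 4x⁶. Remainder: −24x⁷ − 72x⁶ + 35x⁵ + 84x⁴ + 27x³ + 56x² − 72x + 12.
Step 2: lead(−24x⁷ − 72x⁶ + 35x⁵ + 84x⁴ + 27x³ + 56x² − 72x + 12) ÷ lead(D) = −24x⁷ ÷ 3x² = −8x⁵. Subtract (−8x⁵)·D = −24x⁷ − 72x⁶ + 8x⁵. Remainder: 27x⁵ + 84x⁴ + 27x³ + 56x² − 72x + 12.
Step 3: lead(27x⁵ + 84x⁴ + 27x³ + 56x² − 72x + 12) ÷ lead(D) = 27x⁵ ÷ 3x² = 9x³. Subtract (9x³)·D = 27x⁵ + 81x⁴ − 9x³. Remainder: 3x⁴ + 36x³ + 56x² − 72x + 12.
Step 4: lead(3x⁴ + 36x³ + 56x² − 72x + 12) ÷ lead(D) = 3x⁴ ÷ 3x² = x². Subtract (x²)·D = 3x⁴ + 9x³ − x². Remainder: 27x³ + 57x² − 72x + 12.
Step 5: lead(27x³ + 57x² − 72x + 12) ÷ lead(D) = 27x³ ÷ 3x² = 9x. Subtract (9x)·D = 27x³ + 81x² − 9x. Remainder: −24x² − 63x + 12.
Step 6: lead(−24x² − 63x + 12) ÷ lead(D) = −24x² ÷ 3x² = −8. Subtract (−8)·D = −24x² − 72x + 8. Remainder: 9x + 4.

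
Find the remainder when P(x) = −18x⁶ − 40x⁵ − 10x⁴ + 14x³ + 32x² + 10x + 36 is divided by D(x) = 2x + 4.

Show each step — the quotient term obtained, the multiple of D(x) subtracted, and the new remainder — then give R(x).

R(x) = 0

Step 1: lead(−18x⁶ − 40x⁵ − 10x⁴ + 14x³ + 32x² + 10x + 36) ÷ lead(D) = −18x⁶ ÷ 2x = −9x⁵. Subtract (−9x⁵)·D = −18x⁶ − 36x⁵. Remainder: −4x⁵ − 10x⁴ + 14x³ + 32x² + 10x + 36.
Step 2: lead(−4x⁵ − 10x⁴ + 14x³ + 32x² + 10x + 36) ÷ lead(D) = −4x⁵ ÷ 2x = −2x⁴. Subtract (−2x⁴)·D = −4x⁵ − 8x⁴. Remainder: −2x⁴ + 14x³ + 32x² + 10x + 36.
Step 3: lead(−2x⁴ + 14x³ + 32x² + 10x + 36) ÷ lead(D) = −2x⁴ ÷ 2x = −x³. Subtract (−x³)·D = −2x⁴ − 4x³. Remainder: 18x³ + 32x² + 10x + 36.
Step 4: lead(18x³ + 32x² + 10x + 36) ÷ lead(D) = 18x³ ÷ 2x = 9x². Subtract (9x²)·D = 18x³ + 36x². Remainder: −4x² + 10x + 36.
Step 5: lead(−4x² + 10x + 36) ÷ lead(D) = −4x² ÷ 2x = −2x. Subtract (−2x)·D = −4x² − 8x. Remainder: 18x + 36.
Step 6: lead(18x + 36) ÷ lead(D) = 18x ÷ 2x = 9. Subtract (9)·D = 18x + 36. Remainder: 0.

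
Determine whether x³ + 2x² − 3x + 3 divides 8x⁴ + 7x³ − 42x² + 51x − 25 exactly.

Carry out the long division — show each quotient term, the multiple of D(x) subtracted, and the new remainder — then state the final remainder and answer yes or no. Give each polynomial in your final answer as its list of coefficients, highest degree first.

R = [2], so D(x) is not a factor of P(x). no

Step 1: lead(8x⁴ + 7x³ − 42x² + 51x − 25) ÷ lead(D) = 8x⁴ ÷ x³ = 8x. Subtract (8x)·D = 8x⁴ + 16x³ − 24x² + 24x. Remainder: −9x³ − 18x² + 27x − 25.
Step 2: lead(−9x³ − 18x² + 27x − 25) ÷ lead(D) = −9x³ ÷ x³ = −9. Subtract (−9)·D = −9x³ − 18x² + 27x − 27. Remainder: 2.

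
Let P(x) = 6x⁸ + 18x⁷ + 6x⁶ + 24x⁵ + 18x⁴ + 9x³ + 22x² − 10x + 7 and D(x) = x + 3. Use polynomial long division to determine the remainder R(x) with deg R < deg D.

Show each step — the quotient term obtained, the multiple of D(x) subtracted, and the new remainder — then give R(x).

Step 1: lead(6x⁸ + 18x⁷ + 6x⁶ + 24x⁵ + 18x⁴ + 9x³ + 22x² − 10x + 7) ÷ lead(D) = 6x⁸ ÷ x = 6x⁷. Subtract (6x⁷)·D = 6x⁸ + 18x⁷. Remainder: 6x⁶ + 24x⁵ + 18x⁴ + 9x³ + 22x² − 10x + 7.
Step 2: lead(6x⁶ + 24x⁵ + 18x⁴ + 9x³ + 22x² − 10x + 7) ÷ lead(D) = 6x⁶ ÷ x = 6x⁵. Subtract (6x⁵)·D = 6x⁶ + 18x⁵. Remainder: 6x⁵ + 18x⁴ + 9x³ + 22x² − 10x + 7.
Step 3: lead(6x⁵ + 18x⁴ + 9x³ + 22x² − 10x + 7) ÷ lead(D) = 6x⁵ ÷ x = 6x⁴. Subtract (6x⁴)·D = 6x⁵ + 18x⁴. Remainder: 9x³ + 22x² − 10x + 7.
Step 4: lead(9x³ + 22x² − 10x + 7) ÷ lead(D) = 9x³ ÷ x = 9x². Subtract (9x²)·D = 9x³ + 27x². Remainder: −5x² − 10x + 7.
Step 5: lead(−5x² − 10x + 7) ÷ lead(D) = −5x² ÷ x = −5x. Subtract (−5x)·D = −5x² − 15x. Remainder: 5x + 7.
Step 6: lead(5x + 7) ÷ lead(D) = 5x ÷ x = 5. Subtract (5)·D = 5x + 15. Remainder: −8.

R(x) = −8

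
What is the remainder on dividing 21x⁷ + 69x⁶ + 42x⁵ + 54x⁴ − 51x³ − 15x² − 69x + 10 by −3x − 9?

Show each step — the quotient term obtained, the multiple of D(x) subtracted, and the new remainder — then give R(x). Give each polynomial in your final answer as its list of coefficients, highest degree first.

Step 1: lead(21x⁷ + 69x⁶ + 42x⁵ + 54x⁴ − 51x³ − 15x² − 69x + 10) ÷ lead(D) = 21x⁷ ÷ −3x = −7x⁶. Subtract (−7x⁶)·D = 21x⁷ + 63x⁶. Remainder: 6x⁶ + 42x⁵ + 54x⁴ − 51x³ − 15x² − 69x + 10.
Step 2: lead(6x⁶ + 42x⁵ + 54x⁴ − 51x³ − 15x² − 69x + 10) ÷ lead(D) = 6x⁶ ÷ −3x = −2x⁵. Subtract (−2x⁵)·D = 6x⁶ + 18x⁵. Remainder: 24x⁵ + 54x⁴ − 51x³ − 15x² − 69x + 10.
Step 3: lead(24x⁵ + 54x⁴ − 51x³ − 15x² − 69x + 10) ÷ lead(D) = 24x⁵ ÷ −3x = −8x⁴. Subtract (−8x⁴)·D = 24x⁵ + 72x⁴. Remainder: −18x⁴ − 51x³ − 15x² − 69x + 10.
Step 4: lead(−18x⁴ − 51x³ − 15x² − 69x + 10) ÷ lead(D) = −18x⁴ ÷ −3x = 6x³. Subtract (6x³)·D = −18x⁴ − 54x³. Remainder: 3x³ − 15x² − 69x + 10.
Step 5: lead(3x³ − 15x² − 69x + 10) ÷ lead(D) = 3x³ ÷ −3x = −x². Subtract (−x²)·D = 3x³ + 9x². Remainder: −24x² − 69x + 10.
Step 6: lead(−24x² − 69x + 10) ÷ lead(D) = −24x² ÷ −3x = 8x. Subtract (8x)·D = −24x² − 72x. Remainder: 3x + 10.
Step 7: lead(3x + 10) ÷ lead(D) = 3x ÷ −3x = −1. Subtract (−1)·D = 3x + 9. Remainder: 1.

R = [1]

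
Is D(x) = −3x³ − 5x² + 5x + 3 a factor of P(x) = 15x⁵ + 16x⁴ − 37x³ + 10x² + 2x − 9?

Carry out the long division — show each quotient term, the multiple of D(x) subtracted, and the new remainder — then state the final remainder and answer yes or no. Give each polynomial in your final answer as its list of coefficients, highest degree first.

R = [5, -2, -6], so D(x) is not a factor of P(x). no

Step 1: lead(15x⁵ + 16x⁴ − 37x³ + 10x² + 2x − 9) ÷ lead(D) = 15x⁵ ÷ −3x³ = −5x². Subtract (−5x²)·D = 15x⁵ + 25x⁴ − 25x³ − 15x². Remainder: −9x⁴ − 12x³ + 25x² + 2x − 9.
Step 2: lead(−9x⁴ − 12x³ + 25x² + 2x − 9) ÷ lead(D) = −9x⁴ ÷ −3x³ = 3x. Subtract (3x)·D = −9x⁴ − 15x³ + 15x² + 9x. Remainder: 3x³ + 10x² − 7x − 9.
Step 3: lead(3x³ + 10x² − 7x − 9) ÷ lead(D) = 3x³ ÷ −3x³ = −1. Subtract (−1)·D = 3x³ + 5x² − 5x − 3. Remainder: 5x² − 2x − 6.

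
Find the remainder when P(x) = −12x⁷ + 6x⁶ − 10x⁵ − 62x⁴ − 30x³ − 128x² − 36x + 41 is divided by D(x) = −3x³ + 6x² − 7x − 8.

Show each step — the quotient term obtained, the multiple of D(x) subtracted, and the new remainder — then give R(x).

Step 1: lead(−12x⁷ + 6x⁶ − 10x⁵ − 62x⁴ − 30x³ − 128x² − 36x + 41) ÷ lead(D) = −12x⁷ ÷ −3x³ = 4x⁴. Subtract (4x⁴)·D = −12x⁷ + 24x⁶ − 28x⁵ − 32x⁴. Remainder: −18x⁶ + 18x⁵ − 30x⁴ − 30x³ − 128x² − 36x + 41.
Step 2: lead(−18x⁶ + 18x⁵ − 30x⁴ − 30x³ − 128x² − 36x + 41) ÷ lead(D) = −18x⁶ ÷ −3x³ = 6x³. Subtract (6x³)·D = −18x⁶ + 36x⁵ − 42x⁴ − 48x³. Remainder: −18x⁵ + 12x⁴ + 18x³ − 128x² − 36x + 41.
Step 3: lead(−18x⁵ + 12x⁴ + 18x³ − 128x² − 36x + 41) ÷ lead(D) = −18x⁵ ÷ −3x³ = 6x². Subtract (6x²)·D = −18x⁵ + 36x⁴ − 42x³ − 48x². Remainder: −24x⁴ + 60x³ − 80x² − 36x + 41.
Step 4: lead(−24x⁴ + 60x³ − 80x² − 36x + 41) ÷ lead(D) = −24x⁴ ÷ −3x³ = 8x. Subtract (8x)·D = −24x⁴ + 48x³ − 56x² − 64x. Remainder: 12x³ − 24x² + 28x + 41.
Step 5: lead(12x³ − 24x² + 28x + 41) ÷ lead(D) = 12x³ ÷ −3x³ = −4. Subtract (−4)·D = 12x³ − 24x² + 28x + 32. Remainder: 9.

R(x) = 9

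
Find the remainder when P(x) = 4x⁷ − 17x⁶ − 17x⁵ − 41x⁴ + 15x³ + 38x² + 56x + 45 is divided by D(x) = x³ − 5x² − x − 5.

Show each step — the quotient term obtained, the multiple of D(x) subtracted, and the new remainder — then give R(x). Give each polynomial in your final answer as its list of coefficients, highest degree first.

Step 1: lead(4x⁷ − 17x⁶ − 17x⁵ − 41x⁴ + 15x³ + 38x² + 56x + 45) ÷ lead(D) = 4x⁷ ÷ x³ = 4x⁴. Subtract (4x⁴)·D = 4x⁷ − 20x⁶ − 4x⁵ − 20x⁴. Remainder: 3x⁶ − 13x⁵ − 21x⁴ + 15x³ + 38x² + 56x + 45.
Step 2: lead(3x⁶ − 13x⁵ − 21x⁴ + 15x³ + 38x² + 56x + 45) ÷ lead(D) = 3x⁶ ÷ x³ = 3x³. Subtract (3x³)·D = 3x⁶ − 15x⁵ − 3x⁴ − 15x³. Remainder: 2x⁵ − 18x⁴ + 30x³ + 38x² + 56x + 45.
Step 3: lead(2x⁵ − 18x⁴ + 30x³ + 38x² + 56x + 45) ÷ lead(D) = 2x⁵ ÷ x³ = 2x². Subtract (2x²)·D = 2x⁵ − 10x⁴ − 2x³ − 10x². Remainder: −8x⁴ + 32x³ + 48x² + 56x + 45.
Step 4: lead(−8x⁴ + 32x³ + 48x² + 56x + 45) ÷ lead(D) = −8x⁴ ÷ x³ = −8x. Subtract (−8x)·D = −8x⁴ + 40x³ + 8x² + 40x. Remainder: −8x³ + 40x² + 16x + 45.
Step 5: lead(−8x³ + 40x² + 16x + 45) ÷ lead(D) = −8x³ ÷ x³ = −8. Subtract (−8)·D = −8x³ + 40x² + 8x + 40. Remainder: 8x + 5.

R = [8, 5]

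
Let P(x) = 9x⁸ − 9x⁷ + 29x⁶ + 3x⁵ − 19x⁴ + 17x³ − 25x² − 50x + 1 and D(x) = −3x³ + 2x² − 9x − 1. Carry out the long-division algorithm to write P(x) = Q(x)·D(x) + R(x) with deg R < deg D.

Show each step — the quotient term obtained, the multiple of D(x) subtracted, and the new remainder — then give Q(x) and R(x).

Step 1: lead(9x⁸ − 9x⁷ + 29x⁶ + 3x⁵ − 19x⁴ + 17x³ − 25x² − 50x + 1) ÷ lead(D) = 9x⁸ ÷ −3x³ = −3x⁵. Subtract (−3x⁵)·D = 9x⁸ − 6x⁷ + 27x⁶ + 3x⁵. Remainder: −3x⁷ + 2x⁶ − 19x⁴ + 17x³ − 25x² − 50x + 1.
Step 2: lead(−3x⁷ + 2x⁶ − 19x⁴ + 17x³ − 25x² − 50x + 1) ÷ lead(D) = −3x⁷ ÷ −3x³ = x⁴. Subtract (x⁴)·D = −3x⁷ + 2x⁶ − 9x⁵ − x⁴. Remainder: 9x⁵ − 18x⁴ + 17x³ − 25x² − 50x + 1.
Step 3: lead(9x⁵ − 18x⁴ + 17x³ − 25x² − 50x + 1) ÷ lead(D) = 9x⁵ ÷ −3x³ = −3x². Subtract (−3x²)·D = 9x⁵ − 6x⁴ + 27x³ + 3x². Remainder: −12x⁴ − 10x³ − 28x² − 50x + 1.
Step 4: lead(−12x⁴ − 10x³ − 28x² − 50x + 1) ÷ lead(D) = −12x⁴ ÷ −3x³ = 4x. Subtract (4x)·D = −12x⁴ + 8x³ − 36x² − 4x. Remainder: −18x³ + 8x² − 46x + 1.
Step 5: lead(−18x³ + 8x² − 46x + 1) ÷ lead(D) = −18x³ ÷ −3x³ = 6. Subtract (6)·D = −18x³ + 12x² − 54x − 6. Remainder: −4x² + 8x + 7.

Q(x) = −3x⁵ + x⁴ − 3x² + 4x + 6; R(x) = −4x² + 8x + 7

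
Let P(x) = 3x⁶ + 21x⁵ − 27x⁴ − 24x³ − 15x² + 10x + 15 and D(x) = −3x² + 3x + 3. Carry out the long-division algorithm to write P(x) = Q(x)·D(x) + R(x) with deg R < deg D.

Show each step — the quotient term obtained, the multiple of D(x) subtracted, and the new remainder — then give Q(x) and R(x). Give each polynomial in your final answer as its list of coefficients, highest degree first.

Step 1: lead(3x⁶ + 21x⁵ − 27x⁴ − 24x³ − 15x² + 10x + 15) ÷ lead(D) = 3x⁶ ÷ −3x² = −x⁴. Subtract (−x⁴)·D = 3x⁶ − 3x⁵ − 3x⁴. Remainder: 24x⁵ − 24x⁴ − 24x³ − 15x² + 10x + 15.
Step 2: lead(24x⁵ − 24x⁴ − 24x³ − 15x² + 10x + 15) ÷ lead(D) = 24x⁵ ÷ −3x² = −8x³. Subtract (−8x³)·D = 24x⁵ − 24x⁴ − 24x³. Remainder: −15x² + 10x + 15.
Step 3: lead(−15x² + 10x + 15) ÷ lead(D) = −15x² ÷ −3x² = 5. Subtract (5)·D = −15x² + 15x + 15. Remainder: −5x.

Q = [-1, -8, 0, 0, 5]; R = [-5, 0]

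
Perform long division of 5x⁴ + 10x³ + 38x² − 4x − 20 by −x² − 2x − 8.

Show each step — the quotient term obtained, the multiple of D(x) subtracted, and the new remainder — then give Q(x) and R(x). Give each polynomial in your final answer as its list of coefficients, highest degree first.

Step 1: lead(5x⁴ + 10x³ + 38x² − 4x − 20) ÷ lead(D) = 5x⁴ ÷ −x² = −5x². Subtract (−5x²)·D = 5x⁴ + 10x³ + 40x². Remainder: −2x² − 4x − 20.
Step 2: lead(−2x² − 4x − 20) ÷ lead(D) = −2x² ÷ −x² = 2. Subtract (2)·D = −2x² − 4x − 16. Remainder: −4.

Q = [-5, 0, 2]; R = [-4]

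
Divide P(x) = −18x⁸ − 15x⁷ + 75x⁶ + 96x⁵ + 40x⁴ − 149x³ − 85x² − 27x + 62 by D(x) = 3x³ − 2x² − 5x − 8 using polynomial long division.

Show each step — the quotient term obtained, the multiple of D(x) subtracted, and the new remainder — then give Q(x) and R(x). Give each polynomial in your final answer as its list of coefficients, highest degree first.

Q = [-6, -9, 9, 7, 9, -8]; R = [5, -2]

Step 1: lead(−18x⁸ − 15x⁷ + 75x⁶ + 96x⁵ + 40x⁴ − 149x³ − 85x² − 27x + 62) ÷ lead(D) = −18x⁸ ÷ 3x³ = −6x⁵. Subtract (−6x⁵)·D = −18x⁸ + 12x⁷ + 30x⁶ + 48x⁵. Remainder: −27x⁷ + 45x⁶ + 48x⁵ + 40x⁴ − 149x³ − 85x² − 27x + 62.
Step 2: lead(−27x⁷ + 45x⁶ + 48x⁵ + 40x⁴ − 149x³ − 85x² − 27x + 62) ÷ lead(D) = −27x⁷ ÷ 3x³ = −9x⁴. Subtract (−9x⁴)·D = −27x⁷ + 18x⁶ + 45x⁵ + 72x⁴. Remainder: 27x⁶ + 3x⁵ − 32x⁴ − 149x³ − 85x² − 27x + 62.
Step 3: lead(27x⁶ + 3x⁵ − 32x⁴ − 149x³ − 85x² − 27x + 62) ÷ lead(D) = 27x⁶ ÷ 3x³ = 9x³. Subtract (9x³)·D = 27x⁶ − 18x⁵ − 45x⁴ − 72x³. Remainder: 21x⁵ + 13x⁴ − 77x³ − 85x² − 27x + 62.
Step 4: lead(21x⁵ + 13x⁴ − 77x³ − 85x² − 27x + 62) ÷ lead(D) = 21x⁵ ÷ 3x³ = 7x². Subtract (7x²)·D = 21x⁵ − 14x⁴ − 35x³ − 56x². Remainder: 27x⁴ − 42x³ − 29x² − 27x + 62.
Step 5: lead(27x⁴ − 42x³ − 29x² − 27x + 62) ÷ lead(D) = 27x⁴ ÷ 3x³ = 9x. Subtract (9x)·D = 27x⁴ − 18x³ − 45x² − 72x. Remainder: −24x³ + 16x² + 45x + 62.
Step 6: lead(−24x³ + 16x² + 45x + 62) ÷ lead(D) = −24x³ ÷ 3x³ = −8. Subtract (−8)·D = −24x³ + 16x² + 40x + 64. Remainder: 5x − 2.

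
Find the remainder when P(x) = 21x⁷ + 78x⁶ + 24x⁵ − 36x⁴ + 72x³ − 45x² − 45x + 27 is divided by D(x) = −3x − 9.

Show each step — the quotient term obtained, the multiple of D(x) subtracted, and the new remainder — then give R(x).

R(x) = 0

Step 1: lead(21x⁷ + 78x⁶ + 24x⁵ − 36x⁴ + 72x³ − 45x² − 45x + 27) ÷ lead(D) = 21x⁷ ÷ −3x = −7x⁶. Subtract (−7x⁶)·D = 21x⁷ + 63x⁶. Remainder: 15x⁶ + 24x⁵ − 36x⁴ + 72x³ − 45x² − 45x + 27.
Step 2: lead(15x⁶ + 24x⁵ − 36x⁴ + 72x³ − 45x² − 45x + 27) ÷ lead(D) = 15x⁶ ÷ −3x = −5x⁵. Subtract (−5x⁵)·D = 15x⁶ + 45x⁵. Remainder: −21x⁵ − 36x⁴ + 72x³ − 45x² − 45x + 27.
Step 3: lead(−21x⁵ − 36x⁴ + 72x³ − 45x² − 45x + 27) ÷ lead(D) = −21x⁵ ÷ −3x = 7x⁴. Subtract (7x⁴)·D = −21x⁵ − 63x⁴. Remainder: 27x⁴ + 72x³ − 45x² − 45x + 27.
Step 4: lead(27x⁴ + 72x³ − 45x² − 45x + 27) ÷ lead(D) = 27x⁴ ÷ −3x = −9x³. Subtract (−9x³)·D = 27x⁴ + 81x³. Remainder: −9x³ − 45x² − 45x + 27.
Step 5: lead(−9x³ − 45x² − 45x + 27) ÷ lead(D) = −9x³ ÷ −3x = 3x². Subtract (3x²)·D = −9x³ − 27x². Remainder: −18x² − 45x + 27.
Step 6: lead(−18x² − 45x + 27) ÷ lead(D) = −18x² ÷ −3x = 6x. Subtract (6x)·D = −18x² − 54x. Remainder: 9x + 27.
Step 7: lead(9x + 27) ÷ lead(D) = 9x ÷ −3x = −3. Subtract (−3)·D = 9x + 27. Remainder: 0.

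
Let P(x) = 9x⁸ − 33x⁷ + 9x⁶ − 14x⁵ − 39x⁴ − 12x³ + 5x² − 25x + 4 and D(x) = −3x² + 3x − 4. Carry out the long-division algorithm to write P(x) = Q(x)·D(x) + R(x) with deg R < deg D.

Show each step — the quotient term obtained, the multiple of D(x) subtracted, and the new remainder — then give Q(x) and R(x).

Step 1: lead(9x⁸ − 33x⁷ + 9x⁶ − 14x⁵ − 39x⁴ − 12x³ + 5x² − 25x + 4) ÷ lead(D) = 9x⁸ ÷ −3x² = −3x⁶. Subtract (−3x⁶)·D = 9x⁸ − 9x⁷ + 12x⁶. Remainder: −24x⁷ − 3x⁶ − 14x⁵ − 39x⁴ − 12x³ + 5x² − 25x + 4.
Step 2: lead(−24x⁷ − 3x⁶ − 14x⁵ − 39x⁴ − 12x³ + 5x² − 25x + 4) ÷ lead(D) = −24x⁷ ÷ −3x² = 8x⁵. Subtract (8x⁵)·D = −24x⁷ + 24x⁶ − 32x⁵. Remainder: −27x⁶ + 18x⁵ − 39x⁴ − 12x³ + 5x² − 25x + 4.
Step 3: lead(−27x⁶ + 18x⁵ − 39x⁴ − 12x³ + 5x² − 25x + 4) ÷ lead(D) = −27x⁶ ÷ −3x² = 9x⁴. Subtract (9x⁴)·D = −27x⁶ + 27x⁵ − 36x⁴. Remainder: −9x⁵ − 3x⁴ − 12x³ + 5x² − 25x + 4.
Step 4: lead(−9x⁵ − 3x⁴ − 12x³ + 5x² − 25x + 4) ÷ lead(D) = −9x⁵ ÷ −3x² = 3x³. Subtract (3x³)·D = −9x⁵ + 9x⁴ − 12x³. Remainder: −12x⁴ + 5x² − 25x + 4.
Step 5: lead(−12x⁴ + 5x² − 25x + 4) ÷ lead(D) = −12x⁴ ÷ −3x² = 4x². Subtract (4x²)·D = −12x⁴ + 12x³ − 16x². Remainder: −12x³ + 21x² − 25x + 4.
Step 6: lead(−12x³ + 21x² − 25x + 4) ÷ lead(D) = −12x³ ÷ −3x² = 4x. Subtract (4x)·D = −12x³ + 12x² − 16x. Remainder: 9x² − 9x + 4.
Step 7: lead(9x² − 9x + 4) ÷ lead(D) = 9x² ÷ −3x² = −3. Subtract (−3)·D = 9x² − 9x + 12. Remainder: −8.

Q(x) = −3x⁶ + 8x⁵ + 9x⁴ + 3x³ + 4x² + 4x − 3; R(x) = −8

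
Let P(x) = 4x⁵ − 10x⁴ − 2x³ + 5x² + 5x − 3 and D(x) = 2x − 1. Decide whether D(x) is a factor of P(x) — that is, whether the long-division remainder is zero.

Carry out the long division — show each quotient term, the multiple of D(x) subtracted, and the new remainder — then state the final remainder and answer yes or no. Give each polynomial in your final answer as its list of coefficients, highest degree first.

R = [0], so D(x) is a factor of P(x). yes

Step 1: lead(4x⁵ − 10x⁴ − 2x³ + 5x² + 5x − 3) ÷ lead(D) = 4x⁵ ÷ 2x = 2x⁴. Subtract (2x⁴)·D = 4x⁵ − 2x⁴. Remainder: −8x⁴ − 2x³ + 5x² + 5x − 3.
Step 2: lead(−8x⁴ − 2x³ + 5x² + 5x − 3) ÷ lead(D) = −8x⁴ ÷ 2x = −4x³. Subtract (−4x³)·D = −8x⁴ + 4x³. Remainder: −6x³ + 5x² + 5x − 3.
Step 3: lead(−6x³ + 5x² + 5x − 3) ÷ lead(D) = −6x³ ÷ 2x = −3x². Subtract (−3x²)·D = −6x³ + 3x². Remainder: 2x² + 5x − 3.
Step 4: lead(2x² + 5x − 3) ÷ lead(D) = 2x² ÷ 2x = x. Subtract (x)·D = 2x² − x. Remainder: 6x − 3.
Step 5: lead(6x − 3) ÷ lead(D) = 6x ÷ 2x = 3. Subtract (3)·D = 6x − 3. Remainder: 0.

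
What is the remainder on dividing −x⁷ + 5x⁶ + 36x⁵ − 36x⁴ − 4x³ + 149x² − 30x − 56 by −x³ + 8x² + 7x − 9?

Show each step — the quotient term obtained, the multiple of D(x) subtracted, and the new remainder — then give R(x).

R(x) = −2

Step 1: lead(−x⁷ + 5x⁶ + 36x⁵ − 36x⁴ − 4x³ + 149x² − 30x − 56) ÷ lead(D) = −x⁷ ÷ −x³ = x⁴. Subtract (x⁴)·D = −x⁷ + 8x⁶ + 7x⁵ − 9x⁴. Remainder: −3x⁶ + 29x⁵ − 27x⁴ − 4x³ + 149x² − 30x − 56.
Step 2: lead(−3x⁶ + 29x⁵ − 27x⁴ − 4x³ + 149x² − 30x − 56) ÷ lead(D) = −3x⁶ ÷ −x³ = 3x³. Subtract (3x³)·D = −3x⁶ + 24x⁵ + 21x⁴ − 27x³. Remainder: 5x⁵ − 48x⁴ + 23x³ + 149x² − 30x − 56.
Step 3: lead(5x⁵ − 48x⁴ + 23x³ + 149x² − 30x − 56) ÷ lead(D) = 5x⁵ ÷ −x³ = −5x². Subtract (−5x²)·D = 5x⁵ − 40x⁴ − 35x³ + 45x². Remainder: −8x⁴ + 58x³ + 104x² − 30x − 56.
Step 4: lead(−8x⁴ + 58x³ + 104x² − 30x − 56) ÷ lead(D) = −8x⁴ ÷ −x³ = 8x. Subtract (8x)·D = −8x⁴ + 64x³ + 56x² − 72x. Remainder: −6x³ + 48x² + 42x − 56.
Step 5: lead(−6x³ + 48x² + 42x − 56) ÷ lead(D) = −6x³ ÷ −x³ = 6. Subtract (6)·D = −6x³ + 48x² + 42x − 54. Remainder: −2.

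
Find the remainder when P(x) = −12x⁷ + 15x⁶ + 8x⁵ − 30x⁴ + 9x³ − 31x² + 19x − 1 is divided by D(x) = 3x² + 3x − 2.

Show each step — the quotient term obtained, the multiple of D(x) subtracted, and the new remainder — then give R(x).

Step 1: lead(−12x⁷ + 15x⁶ + 8x⁵ − 30x⁴ + 9x³ − 31x² + 19x − 1) ÷ lead(D) = −12x⁷ ÷ 3x² = −4x⁵. Subtract (−4x⁵)·D = −12x⁷ − 12x⁶ + 8x⁵. Remainder: 27x⁶ − 30x⁴ + 9x³ − 31x² + 19x − 1.
Step 2: lead(27x⁶ − 30x⁴ + 9x³ − 31x² + 19x − 1) ÷ lead(D) = 27x⁶ ÷ 3x² = 9x⁴. Subtract (9x⁴)·D = 27x⁶ + 27x⁵ − 18x⁴. Remainder: −27x⁵ − 12x⁴ + 9x³ − 31x² + 19x − 1.
Step 3: lead(−27x⁵ − 12x⁴ + 9x³ − 31x² + 19x − 1) ÷ lead(D) = −27x⁵ ÷ 3x² = −9x³. Subtract (−9x³)·D = −27x⁵ − 27x⁴ + 18x³. Remainder: 15x⁴ − 9x³ − 31x² + 19x − 1.
Step 4: lead(15x⁴ − 9x³ − 31x² + 19x − 1) ÷ lead(D) = 15x⁴ ÷ 3x² = 5x². Subtract (5x²)·D = 15x⁴ + 15x³ − 10x². Remainder: −24x³ − 21x² + 19x − 1.
Step 5: lead(−24x³ − 21x² + 19x − 1) ÷ lead(D) = −24x³ ÷ 3x² = −8x. Subtract (−8x)·D = −24x³ − 24x² + 16x. Remainder: 3x² + 3x − 1.
Step 6: lead(3x² + 3x − 1) ÷ lead(D) = 3x² ÷ 3x² = 1. Subtract (1)·D = 3x² + 3x − 2. Remainder: 1.

R(x) = 1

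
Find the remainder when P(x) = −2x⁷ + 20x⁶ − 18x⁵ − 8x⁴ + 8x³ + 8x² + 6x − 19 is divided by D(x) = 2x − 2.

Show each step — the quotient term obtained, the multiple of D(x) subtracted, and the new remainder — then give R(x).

R(x) = −5

Step 1: lead(−2x⁷ + 20x⁶ − 18x⁵ − 8x⁴ + 8x³ + 8x² + 6x − 19) ÷ lead(D) = −2x⁷ ÷ 2x = −x⁶. Subtract (−x⁶)·D = −2x⁷ + 2x⁶. Remainder: 18x⁶ − 18x⁵ − 8x⁴ + 8x³ + 8x² + 6x − 19.
Step 2: lead(18x⁶ − 18x⁵ − 8x⁴ + 8x³ + 8x² + 6x − 19) ÷ lead(D) = 18x⁶ ÷ 2x = 9x⁵. Subtract (9x⁵)·D = 18x⁶ − 18x⁵. Remainder: −8x⁴ + 8x³ + 8x² + 6x − 19.
Step 3: lead(−8x⁴ + 8x³ + 8x² + 6x − 19) ÷ lead(D) = −8x⁴ ÷ 2x = −4x³. Subtract (−4x³)·D = −8x⁴ + 8x³. Remainder: 8x² + 6x − 19.
Step 4: lead(8x² + 6x − 19) ÷ lead(D) = 8x² ÷ 2x = 4x. Subtract (4x)·D = 8x² − 8x. Remainder: 14x − 19.
Step 5: lead(14x − 19) ÷ lead(D) = 14x ÷ 2x = 7. Subtract (7)·D = 14x − 14. Remainder: −5.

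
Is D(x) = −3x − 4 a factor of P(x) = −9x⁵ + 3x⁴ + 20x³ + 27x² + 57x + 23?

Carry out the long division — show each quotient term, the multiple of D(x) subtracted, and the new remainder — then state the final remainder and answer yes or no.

R(x) = −5, so D(x) is not a factor of P(x). no

Step 1: lead(−9x⁵ + 3x⁴ + 20x³ + 27x² + 57x + 23) ÷ lead(D) = −9x⁵ ÷ −3x = 3x⁴. Subtract (3x⁴)·D = −9x⁵ − 12x⁴. Remainder: 15x⁴ + 20x³ + 27x² + 57x + 23.
Step 2: lead(15x⁴ + 20x³ + 27x² + 57x + 23) ÷ lead(D) = 15x⁴ ÷ −3x = −5x³. Subtract (−5x³)·D = 15x⁴ + 20x³. Remainder: 27x² + 57x + 23.
Step 3: lead(27x² + 57x + 23) ÷ lead(D) = 27x² ÷ −3x = −9x. Subtract (−9x)·D = 27x² + 36x. Remainder: 21x + 23.
Step 4: lead(21x + 23) ÷ lead(D) = 21x ÷ −3x = −7. Subtract (−7)·D = 21x + 28. Remainder: −5.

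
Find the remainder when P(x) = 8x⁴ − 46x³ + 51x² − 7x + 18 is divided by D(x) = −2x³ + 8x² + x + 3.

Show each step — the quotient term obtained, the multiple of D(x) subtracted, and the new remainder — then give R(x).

R(x) = −x² − 2x − 3

Step 1: lead(8x⁴ − 46x³ + 51x² − 7x + 18) ÷ lead(D) = 8x⁴ ÷ −2x³ = −4x. Subtract (−4x)·D = 8x⁴ − 32x³ − 4x² − 12x. Remainder: −14x³ + 55x² + 5x + 18.
Step 2: lead(−14x³ + 55x² + 5x + 18) ÷ lead(D) = −14x³ ÷ −2x³ = 7. Subtract (7)·D = −14x³ + 56x² + 7x + 21. Remainder: −x² − 2x − 3.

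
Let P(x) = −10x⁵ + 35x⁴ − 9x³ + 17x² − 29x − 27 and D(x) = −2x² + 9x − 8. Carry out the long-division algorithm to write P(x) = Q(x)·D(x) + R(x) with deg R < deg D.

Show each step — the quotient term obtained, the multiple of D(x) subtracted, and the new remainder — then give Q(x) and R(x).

Step 1: lead(−10x⁵ + 35x⁴ − 9x³ + 17x² − 29x − 27) ÷ lead(D) = −10x⁵ ÷ −2x² = 5x³. Subtract (5x³)·D = −10x⁵ + 45x⁴ − 40x³. Remainder: −10x⁴ + 31x³ + 17x² − 29x − 27.
Step 2: lead(−10x⁴ + 31x³ + 17x² − 29x − 27) ÷ lead(D) = −10x⁴ ÷ −2x² = 5x². Subtract (5x²)·D = −10x⁴ + 45x³ − 40x². Remainder: −14x³ + 57x² − 29x − 27.
Step 3: lead(−14x³ + 57x² − 29x − 27) ÷ lead(D) = −14x³ ÷ −2x² = 7x. Subtract (7x)·D = −14x³ + 63x² − 56x. Remainder: −6x² + 27x − 27.
Step 4: lead(−6x² + 27x − 27) ÷ lead(D) = −6x² ÷ −2x² = 3. Subtract (3)·D = −6x² + 27x − 24. Remainder: −3.

Q(x) = 5x³ + 5x² + 7x + 3; R(x) = −3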